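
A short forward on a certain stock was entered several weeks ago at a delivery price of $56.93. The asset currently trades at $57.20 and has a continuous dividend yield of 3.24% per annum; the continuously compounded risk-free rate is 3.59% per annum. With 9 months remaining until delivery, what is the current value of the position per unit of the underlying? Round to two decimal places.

-$0.41

Current fair forward for the remaining 9 months: F = S·e^((r − q)·T), (r − q) = 0.0359 − 0.0324 = 0.0035
F = 57.20 · e^(0.0035 × 9/12) = 57.20 × 1.002628 = 57.3503
Value of long forward = (F − K)·e^(−rT) = (57.3503 − 56.93) · e^(−0.0359·9/12)
= 0.4203 × 0.973434 = 0.41
Short position value = −(long value) = -$0.41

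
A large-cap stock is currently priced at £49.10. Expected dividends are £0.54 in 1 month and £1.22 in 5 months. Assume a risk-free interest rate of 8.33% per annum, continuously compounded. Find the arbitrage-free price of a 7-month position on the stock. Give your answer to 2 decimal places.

PV(dividends) I = 0.54·e^(−0.0833·1/12) + 1.22·e^(−0.0833·5/12)
I = 0.5363 + 1.1784 = 1.7147
F = (S − I)·e^(rT) = (49.10 − 1.7147) · e^(0.0833·7/12)
= 47.3853 · e^0.048592 = 47.3853 × 1.049792 = £49.74

£49.74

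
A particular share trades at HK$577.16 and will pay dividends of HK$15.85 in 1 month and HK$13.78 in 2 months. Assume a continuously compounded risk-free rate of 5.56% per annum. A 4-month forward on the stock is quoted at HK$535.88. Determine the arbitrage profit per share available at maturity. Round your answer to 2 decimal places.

HK$22.10 per share

PV(dividends) I = 15.85·e^(−0.0556·1/12) + 13.78·e^(−0.0556·2/12) = 29.4296
Fair forward F* = (S − I)·e^(rT) = (577.16 − 29.4296)·e^0.018533 = 547.7304 × 1.018706 = 557.9762
Market HK$535.88 < fair 557.9762: forward underpriced → reverse cash-and-carry (short the stock, invest proceeds at r, pay the dividends, go long the forward).
Profit at T = |F_mkt − F*| = |535.88 − 557.9762| = HK$22.10 per share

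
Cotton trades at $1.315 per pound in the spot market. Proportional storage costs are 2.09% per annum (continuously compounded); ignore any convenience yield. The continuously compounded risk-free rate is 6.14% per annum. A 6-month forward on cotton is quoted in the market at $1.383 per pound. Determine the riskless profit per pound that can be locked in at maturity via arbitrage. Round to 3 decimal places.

Fair forward: F* = S·e^(carry·T), with carry = (r + u) = 0.0614 + 0.0209 = 0.0823
F* = 1.315 · e^(0.0823 × 6/12) = 1.315 · e^0.041150 = 1.315 × 1.042008 = $1.3702
Market $1.383 > fair $1.3702: forward overpriced → cash-and-carry (buy spot, short the forward).
At maturity, profit = |F_mkt − F*| = |1.383 − 1.3702| = $0.013 per pound

$0.013 per pound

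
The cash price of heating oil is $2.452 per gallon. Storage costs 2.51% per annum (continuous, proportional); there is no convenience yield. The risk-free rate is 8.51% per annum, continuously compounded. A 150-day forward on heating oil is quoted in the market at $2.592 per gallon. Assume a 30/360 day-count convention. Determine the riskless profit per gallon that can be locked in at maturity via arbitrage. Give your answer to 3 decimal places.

Fair forward: F* = S·e^(carry·T), with carry = (r + u) = 0.0851 + 0.0251 = 0.1102
F* = 2.452 · e^(0.1102 × 150/360) = 2.452 · e^0.045917 = 2.452 × 1.046988 = $2.5672
Market $2.592 > fair $2.5672: forward overpriced → cash-and-carry (buy spot, short the forward).
At maturity, profit = |F_mkt − F*| = |2.592 − 2.5672| = $0.025 per gallon

$0.025 per gallon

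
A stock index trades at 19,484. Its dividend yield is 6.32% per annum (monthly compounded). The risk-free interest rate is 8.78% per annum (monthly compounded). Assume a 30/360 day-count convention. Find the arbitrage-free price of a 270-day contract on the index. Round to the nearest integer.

F = S · (1+r/12)^(12T) / (1+q/12)^(12T)
= 19484 × 1.067810 / 1.048411 = 19484 × 1.018503
F = 19,845

19,845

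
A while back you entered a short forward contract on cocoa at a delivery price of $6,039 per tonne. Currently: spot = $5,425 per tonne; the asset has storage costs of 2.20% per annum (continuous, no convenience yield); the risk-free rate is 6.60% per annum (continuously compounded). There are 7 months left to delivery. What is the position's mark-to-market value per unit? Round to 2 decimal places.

$315.85 per tonne

Current fair forward for the remaining 7 months: F = S·e^((r + u)·T), (r + u) = 0.0660 + 0.0220 = 0.0880
F = 5425 · e^(0.0880 × 7/12) = 5425 × 1.05267373 = 5710.7550
Value of long forward = (F − K)·e^(−rT) = (5710.7550 − 6039) · e^(−0.0660·7/12)
= -328.2450 × 0.96223170 = -315.85
Short position value = −(long value) = $315.85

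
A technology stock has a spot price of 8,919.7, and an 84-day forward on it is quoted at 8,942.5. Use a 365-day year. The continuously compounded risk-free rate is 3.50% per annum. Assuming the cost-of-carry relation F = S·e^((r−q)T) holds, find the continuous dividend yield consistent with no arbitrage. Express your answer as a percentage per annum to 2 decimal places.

From F = S·e^((r−q)T): (r − q) = ln(F/S)/T
ln(8942.5/8919.7) = ln(1.002556) = 0.002553
(r − q) = 0.002553 / (84/365) = 0.011093
q = r − ln(F/S)/T = 0.0350 − 0.011093 = 0.023907
q = 2.39%

2.39%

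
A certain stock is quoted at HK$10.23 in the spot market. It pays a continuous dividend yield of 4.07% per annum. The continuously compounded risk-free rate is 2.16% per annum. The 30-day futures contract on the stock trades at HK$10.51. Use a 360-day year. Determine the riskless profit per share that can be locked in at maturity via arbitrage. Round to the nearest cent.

Fair futures: F* = S·e^(carry·T), with carry = (r − q) = 0.0216 − 0.0407 = -0.0191
F* = 10.23 · e^(-0.0191 × 30/360) = 10.23 · e^-0.001592 = 10.23 × 0.998409 = HK$10.2137
Market HK$10.51 > fair HK$10.2137: forward overpriced → cash-and-carry (buy spot, short the forward).
At maturity, profit = |F_mkt − F*| = |10.51 − 10.2137| = HK$0.30 per share

HK$0.30 per share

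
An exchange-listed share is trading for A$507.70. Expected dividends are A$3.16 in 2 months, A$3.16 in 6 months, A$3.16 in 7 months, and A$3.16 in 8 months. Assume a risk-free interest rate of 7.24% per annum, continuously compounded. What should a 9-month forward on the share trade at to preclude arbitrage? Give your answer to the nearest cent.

A$523.14

PV(dividends) I = 3.16·e^(−0.0724·2/12) + 3.16·e^(−0.0724·6/12) + 3.16·e^(−0.0724·7/12) + 3.16·e^(−0.0724·8/12)
I = 3.1221 + 3.0477 + 3.0293 + 3.0111 = 12.2102
F = (S − I)·e^(rT) = (507.70 − 12.2102) · e^(0.0724·9/12)
= 495.4898 · e^0.054300 = 495.4898 × 1.055801 = A$523.14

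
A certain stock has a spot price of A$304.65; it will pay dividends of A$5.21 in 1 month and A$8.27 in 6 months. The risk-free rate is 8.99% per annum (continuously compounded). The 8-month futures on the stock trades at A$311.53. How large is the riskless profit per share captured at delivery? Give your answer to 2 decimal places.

A$1.95 per share

PV(dividends) I = 5.21·e^(−0.0899·1/12) + 8.27·e^(−0.0899·6/12) = 13.0776
Fair futures F* = (S − I)·e^(rT) = (304.65 − 13.0776)·e^0.059933 = 291.5724 × 1.061765 = 309.5814
Market A$311.53 > fair 309.5814: forward overpriced → cash-and-carry (borrow at r, buy the stock and collect the dividends, short the forward).
Profit at T = |F_mkt − F*| = |311.53 − 309.5814| = A$1.95 per share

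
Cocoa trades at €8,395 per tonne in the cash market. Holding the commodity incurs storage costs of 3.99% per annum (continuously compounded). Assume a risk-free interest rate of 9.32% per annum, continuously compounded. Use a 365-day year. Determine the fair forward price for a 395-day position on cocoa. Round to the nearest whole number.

Net carry = r + u − y = 0.0932 + 0.0399 − 0.0000 = 0.1331
F = S·e^((r+u−y)T) = 8395 · e^(0.1331 × 395/365) = 8395 · e^0.144040
= 8395 × 1.154930 = €9,696 per tonne

€9,696 per tonne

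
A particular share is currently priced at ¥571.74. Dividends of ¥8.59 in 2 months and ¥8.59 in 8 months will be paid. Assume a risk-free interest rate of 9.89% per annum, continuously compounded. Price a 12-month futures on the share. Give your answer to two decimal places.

PV(dividends) I = 8.59·e^(−0.0989·2/12) + 8.59·e^(−0.0989·8/12)
I = 8.4496 + 8.0419 = 16.4915
F = (S − I)·e^(rT) = (571.74 − 16.4915) · e^(0.0989·12/12)
= 555.2485 · e^0.098900 = 555.2485 × 1.103956 = ¥612.97

¥612.97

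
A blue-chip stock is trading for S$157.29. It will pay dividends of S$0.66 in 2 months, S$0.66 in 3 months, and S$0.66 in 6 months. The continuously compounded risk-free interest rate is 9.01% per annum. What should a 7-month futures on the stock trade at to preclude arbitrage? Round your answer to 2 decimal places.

PV(dividends) I = 0.66·e^(−0.0901·2/12) + 0.66·e^(−0.0901·3/12) + 0.66·e^(−0.0901·6/12)
I = 0.6502 + 0.6453 + 0.6309 = 1.9264
F = (S − I)·e^(rT) = (157.29 − 1.9264) · e^(0.0901·7/12)
= 155.3636 · e^0.052558 = 155.3636 × 1.053964 = S$163.75

S$163.75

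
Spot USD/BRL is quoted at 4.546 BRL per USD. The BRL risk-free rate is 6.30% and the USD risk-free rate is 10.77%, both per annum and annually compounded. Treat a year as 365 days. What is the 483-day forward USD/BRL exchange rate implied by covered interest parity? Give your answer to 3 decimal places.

4.305

By covered interest parity, F = S · (1+r_BRL)^T / (1+r_USD)^T
= 4.546 × 1.084204 / 1.144941 = 4.546 × 0.946952
F = 4.305 BRL per USD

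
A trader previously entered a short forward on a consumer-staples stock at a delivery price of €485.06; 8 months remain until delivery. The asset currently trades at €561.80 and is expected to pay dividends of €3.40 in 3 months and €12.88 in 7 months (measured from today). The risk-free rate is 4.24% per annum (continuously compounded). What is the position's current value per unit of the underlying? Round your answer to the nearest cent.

PV(remaining dividends) I = 3.40·e^(−0.0424·3/12) + 12.88·e^(−0.0424·7/12) = 15.9295
Current forward F = (S − I)·e^(rT) = (561.80 − 15.9295)·e^(0.0424·8/12) = 545.8705 × 1.028670 = 561.5206
Value (long) = (F − K)·e^(−rT) = (561.5206 − 485.06) × 0.972129 = 74.3296
Short position value = −(long value) = -€74.33

-€74.33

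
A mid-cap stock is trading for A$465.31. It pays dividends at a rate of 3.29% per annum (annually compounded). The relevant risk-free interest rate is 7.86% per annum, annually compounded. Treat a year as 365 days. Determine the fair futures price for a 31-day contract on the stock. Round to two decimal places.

F = S · (1+r)^T / (1+q)^T
= 465.31 × 1.006447 / 1.002753 = 465.31 × 1.003684
F = A$467.02

A$467.02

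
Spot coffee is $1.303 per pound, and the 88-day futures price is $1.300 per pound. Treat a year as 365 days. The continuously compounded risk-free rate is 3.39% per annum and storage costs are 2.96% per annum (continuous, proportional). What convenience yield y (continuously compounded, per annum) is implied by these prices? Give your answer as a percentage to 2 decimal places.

7.31%

F = S·e^((r+u−y)T) ⇒ (r+u−y) = ln(F/S)/T
ln(1.300/1.303) = -0.002305; /T ⇒ -0.009561
y = r + u − ln(F/S)/T = 0.0339 + 0.0296 + 0.009561 = 0.073061
y = 7.31%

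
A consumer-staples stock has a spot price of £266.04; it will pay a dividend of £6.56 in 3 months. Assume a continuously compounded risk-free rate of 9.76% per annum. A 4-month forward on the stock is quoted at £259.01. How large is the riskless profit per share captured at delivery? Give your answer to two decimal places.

PV(dividends) I = 6.56·e^(−0.0976·3/12) = 6.4019
Fair forward F* = (S − I)·e^(rT) = (266.04 − 6.4019)·e^0.032533 = 259.6381 × 1.033068 = 268.2238
Market £259.01 < fair 268.2238: forward underpriced → reverse cash-and-carry (short the stock, invest proceeds at r, pay the dividends, go long the forward).
Profit at T = |F_mkt − F*| = |259.01 − 268.2238| = £9.21 per share

£9.21 per share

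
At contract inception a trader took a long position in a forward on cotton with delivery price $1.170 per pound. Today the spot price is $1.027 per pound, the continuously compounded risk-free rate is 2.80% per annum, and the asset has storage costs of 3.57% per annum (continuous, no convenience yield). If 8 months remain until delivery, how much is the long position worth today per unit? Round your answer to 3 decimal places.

Current fair forward for the remaining 8 months: F = S·e^((r + u)·T), (r + u) = 0.0280 + 0.0357 = 0.0637
F = 1.027 · e^(0.0637 × 8/12) = 1.027 × 1.043381 = 1.0716
Value of long forward = (F − K)·e^(−rT) = (1.0716 − 1.170) · e^(−0.0280·8/12)
= -0.0984 × 0.981506 = -0.097

-$0.097 per pound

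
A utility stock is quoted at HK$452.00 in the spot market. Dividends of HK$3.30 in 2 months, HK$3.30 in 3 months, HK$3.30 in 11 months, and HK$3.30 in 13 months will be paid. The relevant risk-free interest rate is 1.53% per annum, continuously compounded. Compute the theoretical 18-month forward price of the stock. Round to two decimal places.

HK$449.11

PV(dividends) I = 3.30·e^(−0.0153·2/12) + 3.30·e^(−0.0153·3/12) + 3.30·e^(−0.0153·11/12) + 3.30·e^(−0.0153·13/12)
I = 3.2916 + 3.2874 + 3.2540 + 3.2458 = 13.0788
F = (S − I)·e^(rT) = (452.00 − 13.0788) · e^(0.0153·18/12)
= 438.9212 · e^0.022950 = 438.9212 × 1.023215 = HK$449.11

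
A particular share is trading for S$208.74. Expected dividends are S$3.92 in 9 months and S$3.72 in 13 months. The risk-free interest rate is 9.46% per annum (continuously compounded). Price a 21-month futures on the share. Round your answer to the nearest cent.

PV(dividends) I = 3.92·e^(−0.0946·9/12) + 3.72·e^(−0.0946·13/12)
I = 3.6515 + 3.3576 = 7.0091
F = (S − I)·e^(rT) = (208.74 − 7.0091) · e^(0.0946·21/12)
= 201.7309 · e^0.165550 = 201.7309 × 1.180042 = S$238.05

S$238.05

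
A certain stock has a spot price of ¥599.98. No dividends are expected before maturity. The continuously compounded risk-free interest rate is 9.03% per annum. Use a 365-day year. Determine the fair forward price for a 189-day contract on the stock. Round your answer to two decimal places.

F = S·e^(rT) = 599.98 · e^(0.0903 × 189/365)
= 599.98 · e^0.046758 = 599.98 × 1.047868
F = ¥628.70

¥628.70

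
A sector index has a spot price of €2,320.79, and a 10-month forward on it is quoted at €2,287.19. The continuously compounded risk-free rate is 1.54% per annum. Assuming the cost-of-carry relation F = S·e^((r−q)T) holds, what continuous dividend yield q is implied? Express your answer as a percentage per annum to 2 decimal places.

3.29%

From F = S·e^((r−q)T): (r − q) = ln(F/S)/T
ln(2287.19/2320.79) = ln(0.985522) = -0.014584
(r − q) = -0.014584 / (10/12) = -0.017501
q = r − ln(F/S)/T = 0.0154 + 0.017501 = 0.032901
q = 3.29%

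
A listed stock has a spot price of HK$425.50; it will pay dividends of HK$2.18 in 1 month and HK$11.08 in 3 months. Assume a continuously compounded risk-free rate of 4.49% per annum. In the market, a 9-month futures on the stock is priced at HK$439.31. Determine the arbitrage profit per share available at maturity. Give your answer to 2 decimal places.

PV(dividends) I = 2.18·e^(−0.0449·1/12) + 11.08·e^(−0.0449·3/12) = 13.1282
Fair futures F* = (S − I)·e^(rT) = (425.50 − 13.1282)·e^0.033675 = 412.3718 × 1.034248 = 426.4947
Market HK$439.31 > fair 426.4947: forward overpriced → cash-and-carry (borrow at r, buy the stock and collect the dividends, short the forward).
Profit at T = |F_mkt − F*| = |439.31 − 426.4947| = HK$12.82 per share

HK$12.82 per share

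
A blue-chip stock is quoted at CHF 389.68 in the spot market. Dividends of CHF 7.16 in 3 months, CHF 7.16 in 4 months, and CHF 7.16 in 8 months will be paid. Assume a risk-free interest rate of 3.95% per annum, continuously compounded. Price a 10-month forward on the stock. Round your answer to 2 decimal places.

CHF 380.88

PV(dividends) I = 7.16·e^(−0.0395·3/12) + 7.16·e^(−0.0395·4/12) + 7.16·e^(−0.0395·8/12)
I = 7.0896 + 7.0663 + 6.9739 = 21.1298
F = (S − I)·e^(rT) = (389.68 − 21.1298) · e^(0.0395·10/12)
= 368.5502 · e^0.032917 = 368.5502 × 1.033465 = CHF 380.88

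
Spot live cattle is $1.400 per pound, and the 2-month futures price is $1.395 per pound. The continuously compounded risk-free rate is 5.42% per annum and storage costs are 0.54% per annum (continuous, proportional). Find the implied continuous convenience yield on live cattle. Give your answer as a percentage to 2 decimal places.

F = S·e^((r+u−y)T) ⇒ (r+u−y) = ln(F/S)/T
ln(1.395/1.400) = -0.003578; /T ⇒ -0.021468
y = r + u − ln(F/S)/T = 0.0542 + 0.0054 + 0.021468 = 0.081068
y = 8.11%

8.11%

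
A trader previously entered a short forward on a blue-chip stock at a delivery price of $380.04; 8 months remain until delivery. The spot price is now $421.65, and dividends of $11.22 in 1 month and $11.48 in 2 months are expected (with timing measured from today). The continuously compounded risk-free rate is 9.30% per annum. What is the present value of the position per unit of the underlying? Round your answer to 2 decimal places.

PV(remaining dividends) I = 11.22·e^(−0.0930·1/12) + 11.48·e^(−0.0930·2/12) = 22.4368
Current forward F = (S − I)·e^(rT) = (421.65 − 22.4368)·e^(0.0930·8/12) = 399.2132 × 1.063962 = 424.7477
Value (long) = (F − K)·e^(−rT) = (424.7477 − 380.04) × 0.939883 = 42.0200
Short position value = −(long value) = -$42.02

-$42.02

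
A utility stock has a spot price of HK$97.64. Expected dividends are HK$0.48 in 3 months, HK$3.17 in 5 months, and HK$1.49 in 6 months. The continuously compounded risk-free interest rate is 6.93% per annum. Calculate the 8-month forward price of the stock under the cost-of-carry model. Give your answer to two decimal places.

PV(dividends) I = 0.48·e^(−0.0693·3/12) + 3.17·e^(−0.0693·5/12) + 1.49·e^(−0.0693·6/12)
I = 0.4718 + 3.0798 + 1.4393 = 4.9909
F = (S − I)·e^(rT) = (97.64 − 4.9909) · e^(0.0693·8/12)
= 92.6491 · e^0.046200 = 92.6491 × 1.047284 = HK$97.03

HK$97.03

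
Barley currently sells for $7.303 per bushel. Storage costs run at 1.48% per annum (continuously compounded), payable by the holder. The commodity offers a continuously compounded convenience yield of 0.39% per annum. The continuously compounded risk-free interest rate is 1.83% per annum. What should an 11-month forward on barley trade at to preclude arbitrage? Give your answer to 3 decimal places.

Net carry = r + u − y = 0.0183 + 0.0148 − 0.0039 = 0.0292
F = S·e^((r+u−y)T) = 7.303 · e^(0.0292 × 11/12) = 7.303 · e^0.026767
= 7.303 × 1.027128 = $7.501 per bushel

$7.501 per bushel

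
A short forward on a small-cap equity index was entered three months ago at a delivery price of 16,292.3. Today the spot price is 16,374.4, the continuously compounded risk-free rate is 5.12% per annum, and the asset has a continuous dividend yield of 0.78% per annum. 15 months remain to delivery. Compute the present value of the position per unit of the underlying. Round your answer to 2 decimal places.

Current fair forward for the remaining 15 months: F = S·e^((r − q)·T), (r − q) = 0.0512 − 0.0078 = 0.0434
F = 16374.4 · e^(0.0434 × 15/12) = 16374.4 × 1.05574851 = 17287.2484
Value of long forward = (F − K)·e^(−rT) = (17287.2484 − 16292.3) · e^(−0.0512·15/12)
= 994.9484 × 0.93800500 = 933.27
Short position value = −(long value) = -933.27

-933.27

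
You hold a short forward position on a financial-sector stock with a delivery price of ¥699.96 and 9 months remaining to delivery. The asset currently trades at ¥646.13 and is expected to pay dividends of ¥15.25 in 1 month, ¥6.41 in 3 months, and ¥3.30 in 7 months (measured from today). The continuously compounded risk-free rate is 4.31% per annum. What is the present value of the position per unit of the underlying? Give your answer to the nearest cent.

PV(remaining dividends) I = 15.25·e^(−0.0431·1/12) + 6.41·e^(−0.0431·3/12) + 3.30·e^(−0.0431·7/12) = 24.7547
Current forward F = (S − I)·e^(rT) = (646.13 − 24.7547)·e^(0.0431·9/12) = 621.3753 × 1.032853 = 641.7893
Value (long) = (F − K)·e^(−rT) = (641.7893 − 699.96) × 0.968192 = -56.3204
Short position value = −(long value) = ¥56.32

¥56.32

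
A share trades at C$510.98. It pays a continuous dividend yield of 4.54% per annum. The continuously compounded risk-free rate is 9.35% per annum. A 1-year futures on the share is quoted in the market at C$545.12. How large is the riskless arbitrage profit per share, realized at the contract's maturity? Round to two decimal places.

Fair futures: F* = S·e^(carry·T), with carry = (r − q) = 0.0935 − 0.0454 = 0.0481
F* = 510.98 · e^(0.0481 × 1) = 510.98 · e^0.048100 = 510.98 × 1.049276 = C$536.1591
Market C$545.12 > fair C$536.1591: forward overpriced → cash-and-carry (buy spot, short the forward).
At maturity, profit = |F_mkt − F*| = |545.12 − 536.1591| = C$8.96 per share

C$8.96 per share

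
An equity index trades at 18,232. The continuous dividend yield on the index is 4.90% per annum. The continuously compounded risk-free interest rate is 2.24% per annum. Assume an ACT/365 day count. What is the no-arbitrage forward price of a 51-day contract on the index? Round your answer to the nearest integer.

F = S·e^((r − q)T) = 18232 · e^((0.0224 − 0.0490) × 51/365)
= 18232 · e^-0.003717 = 18232 × 0.996290
F = 18,164

18,164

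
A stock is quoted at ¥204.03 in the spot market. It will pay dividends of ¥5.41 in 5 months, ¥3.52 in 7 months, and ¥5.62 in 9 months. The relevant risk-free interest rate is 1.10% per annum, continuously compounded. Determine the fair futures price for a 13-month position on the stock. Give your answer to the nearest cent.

PV(dividends) I = 5.41·e^(−0.0110·5/12) + 3.52·e^(−0.0110·7/12) + 5.62·e^(−0.0110·9/12)
I = 5.3853 + 3.4975 + 5.5738 = 14.4566
F = (S − I)·e^(rT) = (204.03 − 14.4566) · e^(0.0110·13/12)
= 189.5734 · e^0.011917 = 189.5734 × 1.011988 = ¥191.85

¥191.85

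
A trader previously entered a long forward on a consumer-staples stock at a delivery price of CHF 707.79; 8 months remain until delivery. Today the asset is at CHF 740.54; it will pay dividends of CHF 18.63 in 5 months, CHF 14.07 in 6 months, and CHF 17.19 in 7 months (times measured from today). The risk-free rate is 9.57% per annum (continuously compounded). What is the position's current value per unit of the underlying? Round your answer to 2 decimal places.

PV(remaining dividends) I = 18.63·e^(−0.0957·5/12) + 14.07·e^(−0.0957·6/12) + 17.19·e^(−0.0957·7/12) = 47.5710
Current forward F = (S − I)·e^(rT) = (740.54 − 47.5710)·e^(0.0957·8/12) = 692.9690 × 1.065879 = 738.6211
Value (long) = (F − K)·e^(−rT) = (738.6211 − 707.79) × 0.938193 = 28.9255
Value = CHF 28.93

CHF 28.93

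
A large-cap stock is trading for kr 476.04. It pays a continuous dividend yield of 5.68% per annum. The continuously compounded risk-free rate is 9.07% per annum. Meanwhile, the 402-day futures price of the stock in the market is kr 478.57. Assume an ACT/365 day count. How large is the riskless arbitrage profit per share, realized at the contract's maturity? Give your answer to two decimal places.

kr 15.58 per share

Fair futures: F* = S·e^(carry·T), with carry = (r − q) = 0.0907 − 0.0568 = 0.0339
F* = 476.04 · e^(0.0339 × 402/365) = 476.04 · e^0.037336 = 476.04 × 1.038042 = kr 494.1495
Market kr 478.57 < fair kr 494.1495: forward underpriced → reverse cash-and-carry (short spot, go long the forward).
At maturity, profit = |F_mkt − F*| = |478.57 − 494.1495| = kr 15.58 per share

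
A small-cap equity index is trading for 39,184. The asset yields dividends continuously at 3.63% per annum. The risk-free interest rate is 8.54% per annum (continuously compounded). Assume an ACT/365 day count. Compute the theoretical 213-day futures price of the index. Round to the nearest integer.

F = S·e^((r − q)T) = 39184 · e^((0.0854 − 0.0363) × 213/365)
= 39184 · e^0.028653 = 39184 × 1.029067
F = 40,323

40,323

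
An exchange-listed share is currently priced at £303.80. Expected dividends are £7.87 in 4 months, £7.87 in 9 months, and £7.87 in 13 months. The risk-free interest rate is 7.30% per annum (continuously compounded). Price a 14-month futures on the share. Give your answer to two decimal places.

PV(dividends) I = 7.87·e^(−0.0730·4/12) + 7.87·e^(−0.0730·9/12) + 7.87·e^(−0.0730·13/12)
I = 7.6808 + 7.4507 + 7.2716 = 22.4031
F = (S − I)·e^(rT) = (303.80 − 22.4031) · e^(0.0730·14/12)
= 281.3969 · e^0.085167 = 281.3969 × 1.088899 = £306.41

£306.41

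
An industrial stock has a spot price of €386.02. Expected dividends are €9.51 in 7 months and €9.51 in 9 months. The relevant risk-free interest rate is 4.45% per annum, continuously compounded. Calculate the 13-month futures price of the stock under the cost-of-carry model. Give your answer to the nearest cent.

PV(dividends) I = 9.51·e^(−0.0445·7/12) + 9.51·e^(−0.0445·9/12)
I = 9.2663 + 9.1978 = 18.4641
F = (S − I)·e^(rT) = (386.02 − 18.4641) · e^(0.0445·13/12)
= 367.5559 · e^0.048208 = 367.5559 × 1.049389 = €385.71

€385.71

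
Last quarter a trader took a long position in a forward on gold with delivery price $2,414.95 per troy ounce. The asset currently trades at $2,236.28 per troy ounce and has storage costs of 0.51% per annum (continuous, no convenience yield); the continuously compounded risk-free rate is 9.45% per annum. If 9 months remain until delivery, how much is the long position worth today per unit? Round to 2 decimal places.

Current fair forward for the remaining 9 months: F = S·e^((r + u)·T), (r + u) = 0.0945 + 0.0051 = 0.0996
F = 2236.28 · e^(0.0996 × 9/12) = 2236.28 × 1.07756083 = 2409.7277
Value of long forward = (F − K)·e^(−rT) = (2409.7277 − 2414.95) · e^(−0.0945·9/12)
= -5.2223 × 0.93157833 = -4.86

-$4.86 per troy ounce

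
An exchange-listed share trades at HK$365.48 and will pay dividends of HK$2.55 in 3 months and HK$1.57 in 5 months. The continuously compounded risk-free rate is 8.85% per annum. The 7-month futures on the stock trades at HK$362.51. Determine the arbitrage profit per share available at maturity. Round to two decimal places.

HK$18.11 per share

PV(dividends) I = 2.55·e^(−0.0885·3/12) + 1.57·e^(−0.0885·5/12) = 4.0074
Fair futures F* = (S − I)·e^(rT) = (365.48 − 4.0074)·e^0.051625 = 361.4726 × 1.052981 = 380.6238
Market HK$362.51 < fair 380.6238: forward underpriced → reverse cash-and-carry (short the stock, invest proceeds at r, pay the dividends, go long the forward).
Profit at T = |F_mkt − F*| = |362.51 − 380.6238| = HK$18.11 per share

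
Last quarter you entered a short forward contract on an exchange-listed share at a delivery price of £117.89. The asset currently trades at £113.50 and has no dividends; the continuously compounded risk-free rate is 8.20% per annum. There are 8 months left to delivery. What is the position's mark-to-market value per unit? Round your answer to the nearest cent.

-£1.88

Current fair forward for the remaining 8 months: F = S·e^(r·T), r = 0.0820
F = 113.50 · e^(0.0820 × 8/12) = 113.50 × 1.056188 = 119.8773
Value of long forward = (F − K)·e^(−rT) = (119.8773 − 117.89) · e^(−0.0820·8/12)
= 1.9873 × 0.946801 = 1.88
Short position value = −(long value) = -£1.88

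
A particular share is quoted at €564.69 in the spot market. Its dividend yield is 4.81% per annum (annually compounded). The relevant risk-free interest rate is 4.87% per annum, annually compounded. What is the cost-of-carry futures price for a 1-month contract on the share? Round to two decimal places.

F = S · (1+r)^T / (1+q)^T
= 564.69 × 1.003970 / 1.003923 = 564.69 × 1.000047
F = €564.72

€564.72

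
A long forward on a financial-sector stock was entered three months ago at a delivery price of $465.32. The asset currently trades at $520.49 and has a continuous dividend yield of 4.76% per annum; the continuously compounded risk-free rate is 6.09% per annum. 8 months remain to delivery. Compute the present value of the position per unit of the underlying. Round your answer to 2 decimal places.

$57.43

Current fair forward for the remaining 8 months: F = S·e^((r − q)·T), (r − q) = 0.0609 − 0.0476 = 0.0133
F = 520.49 · e^(0.0133 × 8/12) = 520.49 × 1.008906 = 525.1255
Value of long forward = (F − K)·e^(−rT) = (525.1255 − 465.32) · e^(−0.0609·8/12)
= 59.8055 × 0.960213 = 57.43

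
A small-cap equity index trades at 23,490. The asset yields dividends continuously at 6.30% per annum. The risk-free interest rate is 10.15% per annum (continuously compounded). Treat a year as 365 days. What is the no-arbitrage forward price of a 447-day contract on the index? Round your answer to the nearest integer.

F = S·e^((r − q)T) = 23490 · e^((0.1015 − 0.0630) × 447/365)
= 23490 · e^0.047149 = 23490 × 1.048278
F = 24,624

24,624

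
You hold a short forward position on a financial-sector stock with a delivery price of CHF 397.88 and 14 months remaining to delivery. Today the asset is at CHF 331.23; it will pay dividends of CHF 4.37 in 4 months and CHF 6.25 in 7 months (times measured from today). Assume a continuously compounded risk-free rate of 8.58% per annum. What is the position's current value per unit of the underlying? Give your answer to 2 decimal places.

PV(remaining dividends) I = 4.37·e^(−0.0858·4/12) + 6.25·e^(−0.0858·7/12) = 10.1917
Current forward F = (S − I)·e^(rT) = (331.23 − 10.1917)·e^(0.0858·14/12) = 321.0383 × 1.105281 = 354.8375
Value (long) = (F − K)·e^(−rT) = (354.8375 − 397.88) × 0.904747 = -38.9426
Short position value = −(long value) = CHF 38.94

CHF 38.94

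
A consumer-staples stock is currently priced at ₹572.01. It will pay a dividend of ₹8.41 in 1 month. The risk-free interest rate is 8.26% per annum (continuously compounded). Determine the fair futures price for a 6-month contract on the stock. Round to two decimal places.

PV(dividends) I = 8.41·e^(−0.0826·1/12)
I = 8.3523
F = (S − I)·e^(rT) = (572.01 − 8.3523) · e^(0.0826·6/12)
= 563.6577 · e^0.041300 = 563.6577 × 1.042165 = ₹587.42

₹587.42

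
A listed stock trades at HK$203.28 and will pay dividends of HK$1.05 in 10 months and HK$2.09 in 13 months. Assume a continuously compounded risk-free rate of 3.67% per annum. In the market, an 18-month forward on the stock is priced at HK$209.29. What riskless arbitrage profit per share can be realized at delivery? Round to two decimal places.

HK$2.30 per share

PV(dividends) I = 1.05·e^(−0.0367·10/12) + 2.09·e^(−0.0367·13/12) = 3.0269
Fair forward F* = (S − I)·e^(rT) = (203.28 − 3.0269)·e^0.055050 = 200.2531 × 1.056593 = 211.5860
Market HK$209.29 < fair 211.5860: forward underpriced → reverse cash-and-carry (short the stock, invest proceeds at r, pay the dividends, go long the forward).
Profit at T = |F_mkt − F*| = |209.29 − 211.5860| = HK$2.30 per share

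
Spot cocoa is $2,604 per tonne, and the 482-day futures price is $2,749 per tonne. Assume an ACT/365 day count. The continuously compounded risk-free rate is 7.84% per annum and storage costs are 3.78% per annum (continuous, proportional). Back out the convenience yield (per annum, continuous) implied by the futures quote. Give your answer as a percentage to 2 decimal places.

F = S·e^((r+u−y)T) ⇒ (r+u−y) = ln(F/S)/T
ln(2749/2604) = 0.054188; /T ⇒ 0.041034
y = r + u − ln(F/S)/T = 0.0784 + 0.0378 − 0.041034 = 0.075166
y = 7.52%

7.52%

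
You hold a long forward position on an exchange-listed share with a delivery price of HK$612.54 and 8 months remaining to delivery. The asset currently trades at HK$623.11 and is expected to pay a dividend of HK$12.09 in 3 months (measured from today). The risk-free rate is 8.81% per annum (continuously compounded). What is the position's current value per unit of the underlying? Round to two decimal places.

PV(remaining dividends) I = 12.09·e^(−0.0881·3/12) = 11.8266
Current forward F = (S − I)·e^(rT) = (623.11 − 11.8266)·e^(0.0881·8/12) = 611.2834 × 1.060492 = 648.2612
Value (long) = (F − K)·e^(−rT) = (648.2612 − 612.54) × 0.942958 = 33.6836
Value = HK$33.68

HK$33.68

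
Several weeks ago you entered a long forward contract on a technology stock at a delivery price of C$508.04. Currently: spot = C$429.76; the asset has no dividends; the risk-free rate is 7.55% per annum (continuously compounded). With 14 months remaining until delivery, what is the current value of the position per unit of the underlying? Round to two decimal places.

Current fair forward for the remaining 14 months: F = S·e^(r·T), r = 0.0755
F = 429.76 · e^(0.0755 × 14/12) = 429.76 × 1.092079 = 469.3319
Value of long forward = (F − K)·e^(−rT) = (469.3319 − 508.04) · e^(−0.0755·14/12)
= -38.7081 × 0.915685 = -35.44

-C$35.44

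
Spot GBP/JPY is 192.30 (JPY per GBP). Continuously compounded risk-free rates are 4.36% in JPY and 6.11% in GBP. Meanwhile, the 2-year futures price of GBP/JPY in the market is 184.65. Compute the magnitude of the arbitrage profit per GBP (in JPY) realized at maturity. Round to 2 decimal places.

Fair futures: F* = S·e^(carry·T), with carry = (r_JPY − r_GBP) = 0.0436 − 0.0611 = -0.0175
F* = 192.30 · e^(-0.0175 × 2) = 192.30 · e^-0.035000 = 192.30 × 0.965605 = 185.6858
Market 184.65 < fair 185.6858: forward underpriced → reverse cash-and-carry (short spot, go long the forward).
At maturity, profit = |F_mkt − F*| = |184.65 − 185.6858| = 1.04 per GBP (in JPY)

1.04 per GBP (in JPY)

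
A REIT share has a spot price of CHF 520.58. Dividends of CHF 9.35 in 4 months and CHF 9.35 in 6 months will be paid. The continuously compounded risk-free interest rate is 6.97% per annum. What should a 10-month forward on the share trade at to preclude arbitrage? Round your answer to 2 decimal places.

PV(dividends) I = 9.35·e^(−0.0697·4/12) + 9.35·e^(−0.0697·6/12)
I = 9.1353 + 9.0298 = 18.1651
F = (S − I)·e^(rT) = (520.58 − 18.1651) · e^(0.0697·10/12)
= 502.4149 · e^0.058083 = 502.4149 × 1.059803 = CHF 532.46

CHF 532.46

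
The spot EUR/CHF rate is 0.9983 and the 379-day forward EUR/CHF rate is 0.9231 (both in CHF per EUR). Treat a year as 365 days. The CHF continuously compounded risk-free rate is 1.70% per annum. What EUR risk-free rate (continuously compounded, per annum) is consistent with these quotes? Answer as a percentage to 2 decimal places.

9.24%

F = S·e^((r_CHF − r_EUR)T) ⇒ r_EUR = r_CHF − ln(F/S)/T
ln(0.9231/0.9983) = -0.078316; /(379/365) = -0.075423
r_EUR = 0.0170 + 0.075423 = 0.092423
r_EUR = 9.24%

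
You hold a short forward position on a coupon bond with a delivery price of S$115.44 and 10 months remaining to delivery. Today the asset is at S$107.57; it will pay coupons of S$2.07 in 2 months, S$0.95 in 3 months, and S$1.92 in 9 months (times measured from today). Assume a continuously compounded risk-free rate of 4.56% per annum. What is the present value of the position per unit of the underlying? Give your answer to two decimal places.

PV(remaining coupons) I = 2.07·e^(−0.0456·2/12) + 0.95·e^(−0.0456·3/12) + 1.92·e^(−0.0456·9/12) = 4.8490
Current forward F = (S − I)·e^(rT) = (107.57 − 4.8490)·e^(0.0456·10/12) = 102.7210 × 1.038731 = 106.6995
Value (long) = (F − K)·e^(−rT) = (106.6995 − 115.44) × 0.962713 = -8.4146
Short position value = −(long value) = S$8.41

S$8.41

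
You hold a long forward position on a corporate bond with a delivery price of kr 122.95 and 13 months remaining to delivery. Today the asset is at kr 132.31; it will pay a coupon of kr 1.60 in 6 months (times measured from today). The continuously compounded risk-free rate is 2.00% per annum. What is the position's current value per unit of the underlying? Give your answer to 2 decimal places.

kr 10.41

PV(remaining coupons) I = 1.60·e^(−0.0200·6/12) = 1.5841
Current forward F = (S − I)·e^(rT) = (132.31 − 1.5841)·e^(0.0200·13/12) = 130.7259 × 1.021903 = 133.5892
Value (long) = (F − K)·e^(−rT) = (133.5892 − 122.95) × 0.978566 = 10.4112
Value = kr 10.41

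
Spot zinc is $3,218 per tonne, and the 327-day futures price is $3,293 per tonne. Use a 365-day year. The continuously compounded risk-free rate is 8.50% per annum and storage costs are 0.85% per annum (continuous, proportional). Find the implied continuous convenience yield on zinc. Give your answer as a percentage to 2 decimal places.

6.78%

F = S·e^((r+u−y)T) ⇒ (r+u−y) = ln(F/S)/T
ln(3293/3218) = 0.023039; /T ⇒ 0.025716
y = r + u − ln(F/S)/T = 0.0850 + 0.0085 − 0.025716 = 0.067784
y = 6.78%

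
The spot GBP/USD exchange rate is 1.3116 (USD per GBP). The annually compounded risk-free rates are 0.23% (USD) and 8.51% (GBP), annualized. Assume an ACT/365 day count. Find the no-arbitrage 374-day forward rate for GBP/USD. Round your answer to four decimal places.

1.2091

By covered interest parity, F = S · (1+r_USD)^T / (1+r_GBP)^T
= 1.3116 × 1.002357 / 1.087287 = 1.3116 × 0.921888
F = 1.2091 USD per GBP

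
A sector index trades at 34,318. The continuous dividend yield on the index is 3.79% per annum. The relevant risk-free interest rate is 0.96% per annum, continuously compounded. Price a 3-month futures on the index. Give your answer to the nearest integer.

F = S·e^((r − q)T) = 34318 · e^((0.0096 − 0.0379) × 3/12)
= 34318 · e^-0.007075 = 34318 × 0.992950
F = 34,076

34,076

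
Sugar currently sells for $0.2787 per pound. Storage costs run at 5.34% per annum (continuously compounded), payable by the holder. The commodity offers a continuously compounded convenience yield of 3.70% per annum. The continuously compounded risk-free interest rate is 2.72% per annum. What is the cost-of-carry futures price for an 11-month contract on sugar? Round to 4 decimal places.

Net carry = r + u − y = 0.0272 + 0.0534 − 0.0370 = 0.0436
F = S·e^((r+u−y)T) = 0.2787 · e^(0.0436 × 11/12) = 0.2787 · e^0.039967
= 0.2787 × 1.040776 = $0.2901 per pound

$0.2901 per pound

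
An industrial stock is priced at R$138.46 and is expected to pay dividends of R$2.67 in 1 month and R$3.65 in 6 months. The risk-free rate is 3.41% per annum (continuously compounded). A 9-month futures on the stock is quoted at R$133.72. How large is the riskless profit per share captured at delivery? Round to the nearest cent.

R$1.91 per share

PV(dividends) I = 2.67·e^(−0.0341·1/12) + 3.65·e^(−0.0341·6/12) = 6.2507
Fair futures F* = (S − I)·e^(rT) = (138.46 − 6.2507)·e^0.025575 = 132.2093 × 1.025905 = 135.6342
Market R$133.72 < fair 135.6342: forward underpriced → reverse cash-and-carry (short the stock, invest proceeds at r, pay the dividends, go long the forward).
Profit at T = |F_mkt − F*| = |133.72 − 135.6342| = R$1.91 per share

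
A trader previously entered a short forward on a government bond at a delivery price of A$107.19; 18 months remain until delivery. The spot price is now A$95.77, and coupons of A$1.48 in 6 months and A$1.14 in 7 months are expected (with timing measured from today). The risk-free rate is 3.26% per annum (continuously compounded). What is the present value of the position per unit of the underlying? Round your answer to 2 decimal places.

A$8.88

PV(remaining coupons) I = 1.48·e^(−0.0326·6/12) + 1.14·e^(−0.0326·7/12) = 2.5746
Current forward F = (S − I)·e^(rT) = (95.77 − 2.5746)·e^(0.0326·18/12) = 93.1954 × 1.050115 = 97.8659
Value (long) = (F − K)·e^(−rT) = (97.8659 − 107.19) × 0.952276 = -8.8791
Short position value = −(long value) = A$8.88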